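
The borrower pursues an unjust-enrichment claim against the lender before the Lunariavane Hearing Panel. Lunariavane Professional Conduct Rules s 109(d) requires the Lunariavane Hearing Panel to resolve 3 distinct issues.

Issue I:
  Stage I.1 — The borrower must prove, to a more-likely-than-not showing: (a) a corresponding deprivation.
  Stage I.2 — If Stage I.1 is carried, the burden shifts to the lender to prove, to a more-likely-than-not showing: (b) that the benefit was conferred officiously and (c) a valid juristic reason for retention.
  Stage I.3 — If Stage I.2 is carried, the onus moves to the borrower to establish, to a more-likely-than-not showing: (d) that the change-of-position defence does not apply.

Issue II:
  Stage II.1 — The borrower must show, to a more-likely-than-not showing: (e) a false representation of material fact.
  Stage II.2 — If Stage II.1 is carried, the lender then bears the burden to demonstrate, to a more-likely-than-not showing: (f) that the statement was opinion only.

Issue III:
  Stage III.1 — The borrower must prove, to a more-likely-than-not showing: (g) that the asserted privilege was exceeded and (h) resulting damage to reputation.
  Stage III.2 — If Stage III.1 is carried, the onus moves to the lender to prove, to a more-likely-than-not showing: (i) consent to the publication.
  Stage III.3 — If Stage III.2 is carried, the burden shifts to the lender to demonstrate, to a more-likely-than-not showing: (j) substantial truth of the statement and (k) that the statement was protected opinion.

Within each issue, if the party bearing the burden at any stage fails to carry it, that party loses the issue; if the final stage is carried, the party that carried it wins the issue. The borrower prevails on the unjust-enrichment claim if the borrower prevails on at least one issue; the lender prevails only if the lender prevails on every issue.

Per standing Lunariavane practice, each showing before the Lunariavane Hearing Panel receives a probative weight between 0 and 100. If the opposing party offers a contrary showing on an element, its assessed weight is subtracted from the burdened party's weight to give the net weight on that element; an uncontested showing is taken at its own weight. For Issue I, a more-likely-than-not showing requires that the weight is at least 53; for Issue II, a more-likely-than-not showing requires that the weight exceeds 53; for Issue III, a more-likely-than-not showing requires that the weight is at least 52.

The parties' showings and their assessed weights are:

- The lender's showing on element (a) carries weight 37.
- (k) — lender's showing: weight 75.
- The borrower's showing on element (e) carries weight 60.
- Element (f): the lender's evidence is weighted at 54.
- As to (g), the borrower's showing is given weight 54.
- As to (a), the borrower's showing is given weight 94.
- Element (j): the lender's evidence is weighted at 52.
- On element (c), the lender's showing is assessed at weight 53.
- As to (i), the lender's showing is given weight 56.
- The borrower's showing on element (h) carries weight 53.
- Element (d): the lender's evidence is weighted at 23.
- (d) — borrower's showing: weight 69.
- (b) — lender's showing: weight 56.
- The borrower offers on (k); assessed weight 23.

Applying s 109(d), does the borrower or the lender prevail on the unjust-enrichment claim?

lender

— Issue I —
Stage I.1 — burden on borrower; standard: a more-likely-than-not showing (weight is at least 53).
    (a): 94 − 37 = 57 ≥ 53 [met]
  Stage I.1 carried; the burden shifts to the lender.
Stage I.2 — burden on lender; standard: a more-likely-than-not showing (weight is at least 53).
    (b): 56 ≥ 53 [met]
    (c): 53 ≥ 53 [met]
  Stage I.2 is satisfied; the onus moves to the borrower.
Stage I.3 — burden on borrower; standard: a more-likely-than-not showing (weight is at least 53).
    (d): 69 − 23 = 46 < 53 [not met]
  Not every element is met, so the borrower fails to carry Stage I.3.
The lender prevails on this issue.
— Issue II —
At Stage II.1 the borrower must meet a more-likely-than-not showing (weight exceeds 53): on (e) the weight is 60, which does exceed 53, so (e) meets the standard.
  The borrower carries Stage II.1; the lender now bears the burden.
At Stage II.2 the lender must meet a more-likely-than-not showing (weight exceeds 53): on (f) the weight is 54, which does exceed 53, so (f) meets the standard.
  Stage II.2 carried; the final stage is satisfied.
With every stage satisfied, the lender prevails on this issue.
— Issue III —
Stage III.1 — burden on borrower; standard: a more-likely-than-not showing (weight is at least 52).
    (g): 54 ≥ 52 [met]
    (h): 53 ≥ 52 [met]
  Stage III.1 is satisfied; the onus moves to the lender.
Stage III.2 — burden on lender; standard: a more-likely-than-not showing (weight is at least 52).
    (i): 56 ≥ 52 [met]
  All elements met. The lender retains the burden for Stage III.3.
Stage III.3 — burden on lender; standard: a more-likely-than-not showing (weight is at least 52).
    (j): 52 ≥ 52 [met]
    (k): 75 − 23 = 52 ≥ 52 [met]
  The lender carries the last stage.
All stages carried — the lender prevails on this issue.
Per-issue: Issue I → lender; Issue II → lender; Issue III → lender. The borrower must prevail on at least one issue; overall, the lender prevails.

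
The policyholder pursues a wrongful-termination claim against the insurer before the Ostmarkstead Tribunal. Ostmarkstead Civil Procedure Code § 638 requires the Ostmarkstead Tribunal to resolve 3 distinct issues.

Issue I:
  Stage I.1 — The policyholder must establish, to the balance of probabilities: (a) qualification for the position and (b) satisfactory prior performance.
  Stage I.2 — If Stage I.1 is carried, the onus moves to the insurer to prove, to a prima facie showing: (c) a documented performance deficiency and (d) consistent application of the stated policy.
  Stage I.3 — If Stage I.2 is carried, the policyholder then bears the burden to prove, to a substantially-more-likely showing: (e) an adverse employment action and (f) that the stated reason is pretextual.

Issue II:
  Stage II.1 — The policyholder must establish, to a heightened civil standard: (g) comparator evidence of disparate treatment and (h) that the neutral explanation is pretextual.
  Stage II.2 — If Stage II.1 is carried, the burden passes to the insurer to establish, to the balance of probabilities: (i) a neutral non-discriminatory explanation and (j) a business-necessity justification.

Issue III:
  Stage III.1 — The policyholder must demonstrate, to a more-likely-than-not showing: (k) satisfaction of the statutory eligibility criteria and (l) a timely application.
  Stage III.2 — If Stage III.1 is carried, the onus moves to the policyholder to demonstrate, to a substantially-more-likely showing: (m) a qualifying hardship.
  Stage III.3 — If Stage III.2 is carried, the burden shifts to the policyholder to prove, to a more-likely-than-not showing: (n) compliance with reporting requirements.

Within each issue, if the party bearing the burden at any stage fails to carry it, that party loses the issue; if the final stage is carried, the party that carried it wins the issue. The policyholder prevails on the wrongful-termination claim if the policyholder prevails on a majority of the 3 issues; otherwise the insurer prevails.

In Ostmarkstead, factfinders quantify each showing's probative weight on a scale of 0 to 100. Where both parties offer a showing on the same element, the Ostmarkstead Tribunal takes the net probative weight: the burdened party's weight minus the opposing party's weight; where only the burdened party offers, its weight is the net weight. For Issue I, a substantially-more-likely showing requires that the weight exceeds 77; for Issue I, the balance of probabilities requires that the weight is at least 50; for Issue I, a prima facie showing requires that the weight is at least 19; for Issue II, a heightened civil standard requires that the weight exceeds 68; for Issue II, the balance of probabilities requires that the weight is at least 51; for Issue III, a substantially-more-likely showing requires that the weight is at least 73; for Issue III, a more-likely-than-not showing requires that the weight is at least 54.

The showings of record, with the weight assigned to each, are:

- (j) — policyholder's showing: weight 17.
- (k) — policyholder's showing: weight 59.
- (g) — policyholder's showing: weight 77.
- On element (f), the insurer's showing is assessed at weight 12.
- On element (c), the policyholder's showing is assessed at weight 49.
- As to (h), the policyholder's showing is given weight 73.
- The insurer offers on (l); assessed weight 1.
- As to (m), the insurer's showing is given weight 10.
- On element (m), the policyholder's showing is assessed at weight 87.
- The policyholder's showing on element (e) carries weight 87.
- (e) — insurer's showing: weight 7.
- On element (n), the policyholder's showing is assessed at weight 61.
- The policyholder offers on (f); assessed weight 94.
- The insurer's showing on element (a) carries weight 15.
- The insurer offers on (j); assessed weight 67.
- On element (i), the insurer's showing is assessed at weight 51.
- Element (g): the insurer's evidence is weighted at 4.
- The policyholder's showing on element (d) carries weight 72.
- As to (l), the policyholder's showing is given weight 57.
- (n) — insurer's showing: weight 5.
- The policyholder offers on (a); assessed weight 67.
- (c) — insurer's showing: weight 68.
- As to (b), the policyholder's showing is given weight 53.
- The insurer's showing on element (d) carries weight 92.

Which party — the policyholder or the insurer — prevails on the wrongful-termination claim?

policyholder

— Issue I —
At Stage I.1 the policyholder must meet the balance of probabilities (weight is at least 50): on (a) the weight is 67 less the opposing 15 gives net 52, which does reach 50, so (a) meets the standard; on (b) the weight is 53, which does reach 50, so (b) meets the standard.
  The policyholder carries Stage I.1; the insurer now bears the burden.
At Stage I.2 the insurer must meet a prima facie showing (weight is at least 19): on (c) the weight is 68 less the opposing 49 gives net 19, which does reach 19, so (c) meets the standard; on (d) the weight is 92 less the opposing 72 gives net 20, which does reach 19, so (d) meets the standard.
  Stage I.2 carried; the burden shifts to the policyholder.
At Stage I.3 the policyholder must meet a substantially-more-likely showing (weight exceeds 77): on (e) the weight is 87 less the opposing 7 gives net 80, > 77, so (e) meets the standard; on (f) the weight is 94 less the opposing 12 gives net 82, > 77, so (f) meets the standard.
  The policyholder carries the last stage.
Every stage carried; the policyholder prevails on this issue.
— Issue II —
Stage II.1 (policyholder, a heightened civil standard, weight exceeds 68): (g) net 77−4=73 > 68 — meets; (h) 73 > 68 — meets.
  Stage II.1 is satisfied; the onus moves to the insurer.
Stage II.2 (insurer, the balance of probabilities, weight is at least 51): (i) 51 ≥ 51 — meets; (j) net 67−17=50 < 51 — fails.
  The insurer does not carry Stage II.2.
So the policyholder prevails on this issue.
— Issue III —
Stage III.1 (policyholder, a more-likely-than-not showing, weight is at least 54): (k) 59 ≥ 54 — meets; (l) net 57−1=56 ≥ 54 — meets.
  Stage III.1 is satisfied; the policyholder continues to bear the burden.
Stage III.2 (policyholder, a substantially-more-likely showing, weight is at least 73): (m) net 87−10=77 ≥ 73 — meets.
  Stage III.2 carried; the burden remains with the policyholder.
Stage III.3 (policyholder, a more-likely-than-not showing, weight is at least 54): (n) net 61−5=56 ≥ 54 — meets.
  The policyholder carries the last stage.
All stages carried — the policyholder prevails on this issue.
Per-issue: Issue I → policyholder; Issue II → policyholder; Issue III → policyholder. The policyholder must prevail on a majority of issues; overall, the policyholder prevails.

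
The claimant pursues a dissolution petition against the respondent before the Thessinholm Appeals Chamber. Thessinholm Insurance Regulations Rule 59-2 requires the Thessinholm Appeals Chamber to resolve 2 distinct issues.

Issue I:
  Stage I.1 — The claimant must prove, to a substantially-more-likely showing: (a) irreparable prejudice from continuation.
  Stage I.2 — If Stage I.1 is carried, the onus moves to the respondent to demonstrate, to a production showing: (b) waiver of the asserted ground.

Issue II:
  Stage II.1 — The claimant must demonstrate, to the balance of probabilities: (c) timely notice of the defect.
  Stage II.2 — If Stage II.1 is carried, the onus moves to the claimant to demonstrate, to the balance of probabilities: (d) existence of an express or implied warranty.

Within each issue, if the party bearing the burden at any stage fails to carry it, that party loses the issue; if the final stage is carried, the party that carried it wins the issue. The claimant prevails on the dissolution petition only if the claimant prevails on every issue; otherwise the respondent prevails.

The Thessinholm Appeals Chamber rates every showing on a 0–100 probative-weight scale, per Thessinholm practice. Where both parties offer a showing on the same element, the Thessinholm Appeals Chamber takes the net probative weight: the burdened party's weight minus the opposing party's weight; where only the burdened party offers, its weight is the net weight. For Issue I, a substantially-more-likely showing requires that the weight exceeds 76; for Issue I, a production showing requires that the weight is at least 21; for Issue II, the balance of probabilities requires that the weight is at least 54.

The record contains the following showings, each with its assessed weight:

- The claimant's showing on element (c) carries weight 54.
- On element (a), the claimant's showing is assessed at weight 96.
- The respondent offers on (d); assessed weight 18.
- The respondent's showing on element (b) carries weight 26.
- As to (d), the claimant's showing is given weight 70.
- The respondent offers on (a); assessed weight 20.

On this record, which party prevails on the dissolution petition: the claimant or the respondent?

respondent

— Issue I —
Stage I.1 — burden on claimant; standard: a substantially-more-likely showing (weight exceeds 76).
    (a): 96 − 20 = 76 ≤ 76 [not met]
  Not every element is met, so the claimant fails to carry Stage I.1.
So the respondent prevails on this issue.
— Issue II —
Stage II.1 (claimant, the balance of probabilities, weight is at least 54): (c) 54 ≥ 54 — meets.
  All elements met. The claimant retains the burden for Stage II.2.
Stage II.2 (claimant, the balance of probabilities, weight is at least 54): (d) net 70−18=52 < 54 — fails.
  Stage II.2 not carried; the claimant fails its burden.
The respondent prevails on this issue.
Per-issue: Issue I → respondent; Issue II → respondent. The claimant must prevail on every issue; overall, the respondent prevails.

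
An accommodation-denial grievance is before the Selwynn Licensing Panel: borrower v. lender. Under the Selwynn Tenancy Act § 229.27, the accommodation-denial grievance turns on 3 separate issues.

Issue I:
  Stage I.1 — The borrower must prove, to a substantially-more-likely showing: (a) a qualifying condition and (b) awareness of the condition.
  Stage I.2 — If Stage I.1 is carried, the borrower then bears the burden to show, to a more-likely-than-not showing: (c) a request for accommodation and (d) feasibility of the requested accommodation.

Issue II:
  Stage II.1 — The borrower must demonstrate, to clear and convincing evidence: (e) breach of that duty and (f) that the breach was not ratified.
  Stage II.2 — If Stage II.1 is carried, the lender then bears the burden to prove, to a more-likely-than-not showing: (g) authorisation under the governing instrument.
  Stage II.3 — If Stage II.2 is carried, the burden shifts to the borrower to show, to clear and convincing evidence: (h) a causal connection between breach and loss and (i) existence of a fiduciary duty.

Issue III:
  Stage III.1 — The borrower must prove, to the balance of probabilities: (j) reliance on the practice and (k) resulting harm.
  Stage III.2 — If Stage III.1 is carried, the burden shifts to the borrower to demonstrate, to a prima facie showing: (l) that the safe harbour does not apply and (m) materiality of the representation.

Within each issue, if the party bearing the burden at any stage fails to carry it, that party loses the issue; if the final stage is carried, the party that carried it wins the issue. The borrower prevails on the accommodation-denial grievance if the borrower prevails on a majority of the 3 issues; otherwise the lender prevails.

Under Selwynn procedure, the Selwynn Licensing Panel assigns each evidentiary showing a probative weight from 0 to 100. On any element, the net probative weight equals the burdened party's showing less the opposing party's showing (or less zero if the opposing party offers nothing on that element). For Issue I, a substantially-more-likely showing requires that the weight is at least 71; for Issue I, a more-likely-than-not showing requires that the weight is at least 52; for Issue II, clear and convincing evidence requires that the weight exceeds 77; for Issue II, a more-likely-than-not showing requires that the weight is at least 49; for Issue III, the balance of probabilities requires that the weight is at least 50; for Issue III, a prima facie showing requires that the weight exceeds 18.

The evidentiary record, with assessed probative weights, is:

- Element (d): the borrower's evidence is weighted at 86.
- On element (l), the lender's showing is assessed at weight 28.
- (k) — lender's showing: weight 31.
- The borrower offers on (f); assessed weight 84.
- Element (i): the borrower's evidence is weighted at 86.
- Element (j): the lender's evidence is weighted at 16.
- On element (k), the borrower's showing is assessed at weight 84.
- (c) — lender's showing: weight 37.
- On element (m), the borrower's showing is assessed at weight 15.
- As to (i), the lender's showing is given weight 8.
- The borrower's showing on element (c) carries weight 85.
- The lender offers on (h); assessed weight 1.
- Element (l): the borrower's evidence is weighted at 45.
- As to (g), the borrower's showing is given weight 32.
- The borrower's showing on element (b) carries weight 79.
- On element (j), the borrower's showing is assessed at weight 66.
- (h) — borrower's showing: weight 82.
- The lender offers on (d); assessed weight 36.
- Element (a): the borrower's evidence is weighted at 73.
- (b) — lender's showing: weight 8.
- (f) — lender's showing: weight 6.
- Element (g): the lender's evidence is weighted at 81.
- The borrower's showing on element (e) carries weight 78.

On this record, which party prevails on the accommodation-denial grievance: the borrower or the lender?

lender

— Issue I —
Stage I.1 (borrower, a substantially-more-likely showing, weight is at least 71): (a) 73 ≥ 71 — meets; (b) net 79−8=71 ≥ 71 — meets.
  Stage I.1 carried; the burden remains with the borrower.
Stage I.2 (borrower, a more-likely-than-not showing, weight is at least 52): (c) net 85−37=48 < 52 — fails; (d) net 86−36=50 < 52 — fails.
  Not every element is met, so the borrower fails to carry Stage I.2.
The lender prevails on this issue.
— Issue II —
At Stage II.1 the borrower must meet clear and convincing evidence (weight exceeds 77): on (e) the weight is 78, which does exceed 77, so (e) meets the standard; on (f) the weight is 84 less the opposing 6 gives net 78, which does exceed 77, so (f) meets the standard.
  Stage II.1 is satisfied; the onus moves to the lender.
At Stage II.2 the lender must meet a more-likely-than-not showing (weight is at least 49): on (g) the weight is 81 less the opposing 32 gives net 49, which does reach 49, so (g) meets the standard.
  The lender carries Stage II.2; the borrower now bears the burden.
At Stage II.3 the borrower must meet clear and convincing evidence (weight exceeds 77): on (h) the weight is 82 less the opposing 1 gives net 81, > 77, so (h) meets the standard; on (i) the weight is 86 less the opposing 8 gives net 78, > 77, so (i) meets the standard.
  Stage II.3 carried; the final stage is satisfied.
All stages carried — the borrower prevails on this issue.
— Issue III —
Stage III.1 — burden on borrower; standard: the balance of probabilities (weight is at least 50).
    (j): 66 − 16 = 50 ≥ 50 [met]
    (k): 84 − 31 = 53 ≥ 50 [met]
  Stage III.1 carried; the burden remains with the borrower.
Stage III.2 — burden on borrower; standard: a prima facie showing (weight exceeds 18).
    (l): 45 − 28 = 17 ≤ 18 [not met]
    (m): 15 ≤ 18 [not met]
  The borrower does not carry Stage III.2.
So the lender prevails on this issue.
Per-issue: Issue I → lender; Issue II → borrower; Issue III → lender. The borrower must prevail on a majority of issues; overall, the lender prevails.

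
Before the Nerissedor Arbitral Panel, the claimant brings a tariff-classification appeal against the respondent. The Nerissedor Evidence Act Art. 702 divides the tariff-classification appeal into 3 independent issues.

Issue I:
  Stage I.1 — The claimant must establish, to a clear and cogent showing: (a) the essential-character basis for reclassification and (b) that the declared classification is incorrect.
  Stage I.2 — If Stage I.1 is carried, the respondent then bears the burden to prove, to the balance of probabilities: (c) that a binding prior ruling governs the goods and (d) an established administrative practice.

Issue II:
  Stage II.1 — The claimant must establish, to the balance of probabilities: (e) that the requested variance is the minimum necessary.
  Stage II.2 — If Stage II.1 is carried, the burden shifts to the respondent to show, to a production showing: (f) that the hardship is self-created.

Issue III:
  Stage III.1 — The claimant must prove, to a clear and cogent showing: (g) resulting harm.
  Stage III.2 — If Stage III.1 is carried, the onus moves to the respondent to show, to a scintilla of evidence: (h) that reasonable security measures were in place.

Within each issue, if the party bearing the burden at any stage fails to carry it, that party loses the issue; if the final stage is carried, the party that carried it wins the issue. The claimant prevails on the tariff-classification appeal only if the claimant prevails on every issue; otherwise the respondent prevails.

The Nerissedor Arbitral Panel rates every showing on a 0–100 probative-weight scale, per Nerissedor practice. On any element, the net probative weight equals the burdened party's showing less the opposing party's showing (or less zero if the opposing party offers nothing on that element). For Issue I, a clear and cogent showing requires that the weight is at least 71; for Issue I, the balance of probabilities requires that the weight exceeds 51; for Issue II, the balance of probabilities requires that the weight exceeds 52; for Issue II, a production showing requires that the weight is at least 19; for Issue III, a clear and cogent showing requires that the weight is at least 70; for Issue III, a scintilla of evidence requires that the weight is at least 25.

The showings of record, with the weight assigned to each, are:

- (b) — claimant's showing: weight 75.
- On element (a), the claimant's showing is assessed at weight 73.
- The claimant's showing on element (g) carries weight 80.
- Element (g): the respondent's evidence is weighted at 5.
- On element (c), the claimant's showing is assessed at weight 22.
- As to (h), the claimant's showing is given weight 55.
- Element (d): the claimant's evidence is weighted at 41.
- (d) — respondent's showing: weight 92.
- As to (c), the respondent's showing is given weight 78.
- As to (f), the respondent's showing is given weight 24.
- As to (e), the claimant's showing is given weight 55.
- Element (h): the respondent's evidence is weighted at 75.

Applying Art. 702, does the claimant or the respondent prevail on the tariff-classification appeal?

respondent

— Issue I —
At Stage I.1 the claimant must meet a clear and cogent showing (weight is at least 71): on (a) the weight is 73, which does reach 71, so (a) meets the standard; on (b) the weight is 75, which does reach 71, so (b) meets the standard.
  Stage I.1 carried; the burden shifts to the respondent.
At Stage I.2 the respondent must meet the balance of probabilities (weight exceeds 51): on (c) the weight is 78 less the opposing 22 gives net 56, which does exceed 51, so (c) meets the standard; on (d) the weight is 92 less the opposing 41 gives net 51, which does not exceed 51, so (d) does not meet the standard.
  Stage I.2 not carried; the respondent fails its burden.
The claimant prevails on this issue.
— Issue II —
Stage II.1 (claimant, the balance of probabilities, weight exceeds 52): (e) 55 > 52 — meets.
  The claimant carries Stage II.1; the respondent now bears the burden.
Stage II.2 (respondent, a production showing, weight is at least 19): (f) 24 ≥ 19 — meets.
  All elements met at the final stage.
Every stage carried; the respondent prevails on this issue.
— Issue III —
Stage III.1 (claimant, a clear and cogent showing, weight is at least 70): (g) net 80−5=75 ≥ 70 — meets.
  Stage III.1 is satisfied; the onus moves to the respondent.
Stage III.2 (respondent, a scintilla of evidence, weight is at least 25): (h) net 75−55=20 < 25 — fails.
  The respondent does not carry Stage III.2.
The claimant prevails on this issue.
Per-issue: Issue I → claimant; Issue II → respondent; Issue III → claimant. The claimant must prevail on every issue; overall, the respondent prevails.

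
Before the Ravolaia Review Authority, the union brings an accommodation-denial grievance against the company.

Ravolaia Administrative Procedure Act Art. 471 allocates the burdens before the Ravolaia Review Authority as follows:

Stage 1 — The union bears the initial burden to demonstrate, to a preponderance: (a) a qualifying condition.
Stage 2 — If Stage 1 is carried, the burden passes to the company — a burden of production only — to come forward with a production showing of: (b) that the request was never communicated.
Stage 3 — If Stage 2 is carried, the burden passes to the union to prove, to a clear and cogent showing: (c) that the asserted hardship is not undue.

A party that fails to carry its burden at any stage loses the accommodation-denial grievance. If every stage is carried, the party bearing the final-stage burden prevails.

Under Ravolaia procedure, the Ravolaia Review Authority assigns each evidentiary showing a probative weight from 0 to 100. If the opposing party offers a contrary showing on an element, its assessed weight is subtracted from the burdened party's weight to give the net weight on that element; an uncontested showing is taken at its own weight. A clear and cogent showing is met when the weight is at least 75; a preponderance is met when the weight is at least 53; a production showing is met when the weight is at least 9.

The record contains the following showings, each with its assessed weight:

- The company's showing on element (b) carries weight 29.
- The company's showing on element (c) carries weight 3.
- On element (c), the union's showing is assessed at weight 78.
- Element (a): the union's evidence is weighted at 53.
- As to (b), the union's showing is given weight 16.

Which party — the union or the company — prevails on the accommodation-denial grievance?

union

Stage 1 — burden on union; standard: a preponderance (weight is at least 53).
    (a): 53 ≥ 53 [met]
  The union carries Stage 1; the company now bears the burden.
Stage 2 — burden on company; standard: a production showing (weight is at least 9).
    (b): 29 − 16 = 13 ≥ 9 [met]
  The company carries Stage 2; the union now bears the burden.
Stage 3 — burden on union; standard: a clear and cogent showing (weight is at least 75).
    (c): 78 − 3 = 75 ≥ 75 [met]
  Stage 3 carried; the final stage is satisfied.
All stages carried — the union prevails.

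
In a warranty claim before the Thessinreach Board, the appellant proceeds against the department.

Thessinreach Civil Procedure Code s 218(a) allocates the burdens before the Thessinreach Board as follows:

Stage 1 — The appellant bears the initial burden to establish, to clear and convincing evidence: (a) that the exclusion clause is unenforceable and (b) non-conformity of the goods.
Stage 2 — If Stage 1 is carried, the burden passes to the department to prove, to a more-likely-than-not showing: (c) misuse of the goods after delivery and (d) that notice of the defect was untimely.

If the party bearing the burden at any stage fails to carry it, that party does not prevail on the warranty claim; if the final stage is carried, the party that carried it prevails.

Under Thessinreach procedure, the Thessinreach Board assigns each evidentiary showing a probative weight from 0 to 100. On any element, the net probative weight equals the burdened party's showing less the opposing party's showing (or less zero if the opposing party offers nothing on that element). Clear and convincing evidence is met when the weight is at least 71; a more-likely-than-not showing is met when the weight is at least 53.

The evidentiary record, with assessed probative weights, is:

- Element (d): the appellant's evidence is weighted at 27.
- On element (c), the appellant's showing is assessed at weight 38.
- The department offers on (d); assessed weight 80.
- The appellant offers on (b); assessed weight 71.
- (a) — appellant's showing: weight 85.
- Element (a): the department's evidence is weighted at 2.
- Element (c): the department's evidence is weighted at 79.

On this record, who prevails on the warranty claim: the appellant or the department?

appellant

Stage 1 — burden on appellant; standard: clear and convincing evidence (weight is at least 71).
    (a): 85 − 2 = 83 ≥ 71 [met]
    (b): 71 ≥ 71 [met]
  Stage 1 carried; the burden shifts to the department.
Stage 2 — burden on department; standard: a more-likely-than-not showing (weight is at least 53).
    (c): 79 − 38 = 41 < 53 [not met]
    (d): 80 − 27 = 53 ≥ 53 [met]
  The department does not carry Stage 2.
The analysis ends at Stage 2; the appellant prevails.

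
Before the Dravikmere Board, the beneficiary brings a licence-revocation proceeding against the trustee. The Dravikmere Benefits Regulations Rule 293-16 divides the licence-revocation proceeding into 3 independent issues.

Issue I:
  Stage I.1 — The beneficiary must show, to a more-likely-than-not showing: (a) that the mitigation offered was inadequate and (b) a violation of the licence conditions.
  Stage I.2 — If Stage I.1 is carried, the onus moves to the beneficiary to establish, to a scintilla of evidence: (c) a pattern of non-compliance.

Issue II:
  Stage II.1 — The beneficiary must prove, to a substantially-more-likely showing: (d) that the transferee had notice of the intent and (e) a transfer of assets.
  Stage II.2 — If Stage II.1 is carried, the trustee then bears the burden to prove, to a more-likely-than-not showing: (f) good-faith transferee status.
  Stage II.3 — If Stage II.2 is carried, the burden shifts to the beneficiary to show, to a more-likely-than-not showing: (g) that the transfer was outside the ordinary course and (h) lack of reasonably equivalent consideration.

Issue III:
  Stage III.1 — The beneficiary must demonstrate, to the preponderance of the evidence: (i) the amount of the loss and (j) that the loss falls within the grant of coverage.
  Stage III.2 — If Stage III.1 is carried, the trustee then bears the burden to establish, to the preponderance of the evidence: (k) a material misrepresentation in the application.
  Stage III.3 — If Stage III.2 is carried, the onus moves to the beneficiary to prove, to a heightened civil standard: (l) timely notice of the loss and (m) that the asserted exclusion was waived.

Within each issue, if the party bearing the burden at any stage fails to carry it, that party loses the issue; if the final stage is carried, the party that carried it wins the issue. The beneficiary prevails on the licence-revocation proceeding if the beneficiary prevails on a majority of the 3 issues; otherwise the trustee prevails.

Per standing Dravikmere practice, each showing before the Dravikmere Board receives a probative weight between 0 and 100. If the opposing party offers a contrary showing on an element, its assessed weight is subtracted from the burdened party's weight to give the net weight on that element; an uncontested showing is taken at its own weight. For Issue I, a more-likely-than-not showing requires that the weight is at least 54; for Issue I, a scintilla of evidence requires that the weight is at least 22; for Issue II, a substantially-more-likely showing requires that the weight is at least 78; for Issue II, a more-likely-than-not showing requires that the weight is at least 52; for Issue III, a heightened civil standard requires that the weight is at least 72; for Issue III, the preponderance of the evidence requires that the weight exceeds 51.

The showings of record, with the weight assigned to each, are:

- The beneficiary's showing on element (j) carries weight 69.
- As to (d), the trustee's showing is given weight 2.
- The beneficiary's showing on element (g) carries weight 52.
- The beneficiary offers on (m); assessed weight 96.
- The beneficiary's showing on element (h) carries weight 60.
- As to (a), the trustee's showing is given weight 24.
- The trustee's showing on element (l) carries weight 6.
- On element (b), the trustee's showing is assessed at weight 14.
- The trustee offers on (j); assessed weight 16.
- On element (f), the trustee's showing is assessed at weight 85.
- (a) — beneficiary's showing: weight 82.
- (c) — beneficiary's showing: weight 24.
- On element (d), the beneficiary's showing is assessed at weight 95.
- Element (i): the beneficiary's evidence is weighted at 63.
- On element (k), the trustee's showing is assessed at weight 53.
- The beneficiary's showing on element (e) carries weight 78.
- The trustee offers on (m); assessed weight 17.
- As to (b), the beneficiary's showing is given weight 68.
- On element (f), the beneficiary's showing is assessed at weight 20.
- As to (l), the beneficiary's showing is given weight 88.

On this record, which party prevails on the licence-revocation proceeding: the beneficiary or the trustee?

beneficiary

— Issue I —
Stage I.1 — burden on beneficiary; standard: a more-likely-than-not showing (weight is at least 54).
    (a): 82 − 24 = 58 ≥ 54 [met]
    (b): 68 − 14 = 54 ≥ 54 [met]
  All elements met. The beneficiary retains the burden for Stage I.2.
Stage I.2 — burden on beneficiary; standard: a scintilla of evidence (weight is at least 22).
    (c): 24 ≥ 22 [met]
  All elements met at the final stage.
With every stage satisfied, the beneficiary prevails on this issue.
— Issue II —
Stage II.1 (beneficiary, a substantially-more-likely showing, weight is at least 78): (d) net 95−2=93 ≥ 78 — meets; (e) 78 ≥ 78 — meets.
  Stage II.1 is satisfied; the onus moves to the trustee.
Stage II.2 (trustee, a more-likely-than-not showing, weight is at least 52): (f) net 85−20=65 ≥ 52 — meets.
  All elements met. The burden passes to the beneficiary.
Stage II.3 (beneficiary, a more-likely-than-not showing, weight is at least 52): (g) 52 ≥ 52 — meets; (h) 60 ≥ 52 — meets.
  Stage II.3 carried; the final stage is satisfied.
Every stage carried; the beneficiary prevails on this issue.
— Issue III —
At Stage III.1 the beneficiary must meet the preponderance of the evidence (weight exceeds 51): on (i) the weight is 63, > 51, so (i) meets the standard; on (j) the weight is 69 less the opposing 16 gives net 53, which does exceed 51, so (j) meets the standard.
  The beneficiary carries Stage III.1; the trustee now bears the burden.
At Stage III.2 the trustee must meet the preponderance of the evidence (weight exceeds 51): on (k) the weight is 53, > 51, so (k) meets the standard.
  Stage III.2 is satisfied; the onus moves to the beneficiary.
At Stage III.3 the beneficiary must meet a heightened civil standard (weight is at least 72): on (l) the weight is 88 less the opposing 6 gives net 82, ≥ 72, so (l) meets the standard; on (m) the weight is 96 less the opposing 17 gives net 79, ≥ 72, so (m) meets the standard.
  Stage III.3 carried; the final stage is satisfied.
With every stage satisfied, the beneficiary prevails on this issue.
Per-issue: Issue I → beneficiary; Issue II → beneficiary; Issue III → beneficiary. The beneficiary must prevail on a majority of issues; overall, the beneficiary prevails.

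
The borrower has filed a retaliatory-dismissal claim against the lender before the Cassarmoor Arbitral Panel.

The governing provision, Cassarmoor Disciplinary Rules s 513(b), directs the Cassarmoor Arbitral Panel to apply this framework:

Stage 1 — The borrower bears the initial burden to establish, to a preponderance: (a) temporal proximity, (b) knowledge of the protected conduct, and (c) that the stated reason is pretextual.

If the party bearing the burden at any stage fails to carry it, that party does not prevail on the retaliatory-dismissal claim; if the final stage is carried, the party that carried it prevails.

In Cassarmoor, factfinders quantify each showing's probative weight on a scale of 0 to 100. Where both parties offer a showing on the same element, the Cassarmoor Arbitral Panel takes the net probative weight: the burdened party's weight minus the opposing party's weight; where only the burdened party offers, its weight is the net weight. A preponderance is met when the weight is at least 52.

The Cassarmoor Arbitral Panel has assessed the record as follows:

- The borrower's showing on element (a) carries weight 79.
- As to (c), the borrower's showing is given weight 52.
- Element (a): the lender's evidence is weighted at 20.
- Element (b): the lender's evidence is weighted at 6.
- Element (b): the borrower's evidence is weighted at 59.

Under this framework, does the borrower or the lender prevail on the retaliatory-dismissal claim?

Stage 1 — burden on borrower; standard: a preponderance (weight is at least 52).
    (a): 79 − 20 = 59 ≥ 52 [met]
    (b): 59 − 6 = 53 ≥ 52 [met]
    (c): 52 ≥ 52 [met]
  All elements met at the final stage.
All stages carried — the borrower prevails.

borrower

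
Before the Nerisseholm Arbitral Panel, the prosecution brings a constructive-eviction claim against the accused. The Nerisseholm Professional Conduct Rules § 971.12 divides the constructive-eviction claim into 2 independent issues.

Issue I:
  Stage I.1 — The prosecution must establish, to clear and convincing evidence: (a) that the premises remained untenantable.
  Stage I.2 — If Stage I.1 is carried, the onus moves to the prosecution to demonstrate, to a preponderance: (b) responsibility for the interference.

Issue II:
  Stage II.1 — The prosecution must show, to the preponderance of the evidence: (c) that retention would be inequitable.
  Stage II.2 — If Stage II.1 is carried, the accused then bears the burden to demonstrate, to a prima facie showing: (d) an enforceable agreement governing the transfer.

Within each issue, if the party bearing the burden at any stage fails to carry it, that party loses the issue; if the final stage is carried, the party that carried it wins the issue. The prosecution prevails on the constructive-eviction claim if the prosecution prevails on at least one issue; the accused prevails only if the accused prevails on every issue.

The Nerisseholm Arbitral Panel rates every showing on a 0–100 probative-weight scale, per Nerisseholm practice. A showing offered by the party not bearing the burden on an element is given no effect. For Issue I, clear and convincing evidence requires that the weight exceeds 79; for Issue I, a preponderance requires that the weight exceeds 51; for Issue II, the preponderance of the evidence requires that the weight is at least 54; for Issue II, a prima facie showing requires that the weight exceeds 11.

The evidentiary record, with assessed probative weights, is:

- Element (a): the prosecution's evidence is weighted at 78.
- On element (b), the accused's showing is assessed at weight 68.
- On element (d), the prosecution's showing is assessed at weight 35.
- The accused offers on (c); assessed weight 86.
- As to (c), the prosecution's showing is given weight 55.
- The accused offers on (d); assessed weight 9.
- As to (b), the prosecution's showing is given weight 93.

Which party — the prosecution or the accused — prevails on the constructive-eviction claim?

— Issue I —
At Stage I.1 the prosecution must meet clear and convincing evidence (weight exceeds 79): on (a) the weight is 78, ≤ 79, so (a) does not meet the standard.
  Not every element is met, so the prosecution fails to carry Stage I.1.
The analysis ends at Stage I.1; the accused prevails on this issue.
— Issue II —
Stage II.1 (prosecution, the preponderance of the evidence, weight is at least 54): (c) 55 (accused's 86 disregarded) ≥ 54 — meets.
  Stage II.1 is satisfied; the onus moves to the accused.
Stage II.2 (accused, a prima facie showing, weight exceeds 11): (d) 9 (prosecution's 35 disregarded) ≤ 11 — fails.
  Stage II.2 not carried; the accused fails its burden.
So the prosecution prevails on this issue.
Per-issue: Issue I → accused; Issue II → prosecution. The prosecution must prevail on at least one issue; overall, the prosecution prevails.

prosecution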